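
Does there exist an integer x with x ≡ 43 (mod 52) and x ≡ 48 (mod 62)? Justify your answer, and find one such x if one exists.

Both moduli are multiples of 2 = gcd(52, 62), so any solution would satisfy x ≡ 43 and x ≡ 48 modulo 2 simultaneously.
However 43 ≡ 1 and 48 ≡ 0 (mod 2), and 1 ≠ 0.
So no integer satisfies both congruences.

No, no such integer exists.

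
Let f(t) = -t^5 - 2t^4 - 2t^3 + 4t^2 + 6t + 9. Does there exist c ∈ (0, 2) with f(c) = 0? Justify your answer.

Yes, such a c exists.

f(0) = 9 and f(2) = -43, which have opposite signs.
As a polynomial, f is continuous on every closed interval.
The Intermediate Value Theorem then guarantees some c ∈ (0, 2) with f(c) = 0.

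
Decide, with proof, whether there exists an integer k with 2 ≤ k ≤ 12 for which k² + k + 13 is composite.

k = 11

At k = 11: 11² + 11 + 13 = 145 = 5·29, which is composite.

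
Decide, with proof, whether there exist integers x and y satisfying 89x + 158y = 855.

Since gcd(89, 158) = 1, every integer is an integer combination of 89 and 158.
Euclidean algorithm: 158 = 1·89 + 69, 89 = 1·69 + 20, 69 = 3·20 + 9, 20 = 2·9 + 2, 9 = 4·2 + 1, 2 = 2·1 + 0.
Back-substituting, 1 = 9 − 4·2 = 9 − 4·(20 − 2·9) = −4·20 + 9·9 = −4·20 + 9·(69 − 3·20) = 9·69 − 31·20 = 9·69 − 31·(89 − 1·69) = −31·89 + 40·69 = −31·89 + 40·(158 − 1·89) = 40·158 − 71·89; that is, 89·(-71) + 158·40 = 1.
Times 855: 89·(-60705) + 158·34200 = 855, so (-60705, 34200) solves it.
Shifting by a multiple of (158, −89) keeps it a solution: x = -60705 + 385·158 = 125, y = 34200 − 385·89 = -65.
Indeed 89·125 + 158·(-65) = 11125 − 10270 = 855.

x = 125, y = -65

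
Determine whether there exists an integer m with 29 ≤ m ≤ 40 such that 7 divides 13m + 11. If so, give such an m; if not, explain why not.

Try m = 32: 13·32 + 11 = 427 = 61·7, which is divisible by 7.

m = 32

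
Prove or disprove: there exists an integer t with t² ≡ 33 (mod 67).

t = 10

Take t = 10. Then 10² = 100 = 1·67 + 33, so 10² ≡ 33 (mod 67).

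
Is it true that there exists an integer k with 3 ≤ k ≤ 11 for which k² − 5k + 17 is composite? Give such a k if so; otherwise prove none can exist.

The values for k = 3, 4, …, 11 are 11, 13, 17, 23, 31, 41, 53, 67, 83, and each of these is prime.
So no value in the range makes the expression composite.

There is no such integer k in that range.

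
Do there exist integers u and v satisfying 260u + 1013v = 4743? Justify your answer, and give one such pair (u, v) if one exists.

u = 365, v = -89

260 and 1013 are coprime, so 260u + 1013v ranges over all of ℤ.
Dividing repeatedly: 1013 = 3·260 + 233, 260 = 1·233 + 27, 233 = 8·27 + 17, 27 = 1·17 + 10, 17 = 1·10 + 7, 10 = 1·7 + 3, 7 = 2·3 + 1, 3 = 3·1 + 0.
Working back up the chain: 1 = 7 − 2·3 = 7 − 2·(10 − 1·7) = −2·10 + 3·7 = −2·10 + 3·(17 − 1·10) = 3·17 − 5·10 = 3·17 − 5·(27 − 1·17) = −5·27 + 8·17 = −5·27 + 8·(233 − 8·27) = 8·233 − 69·27 = 8·233 − 69·(260 − 1·233) = −69·260 + 77·233 = −69·260 + 77·(1013 − 3·260) = 77·1013 − 300·260. So 260·(-300) + 1013·77 = 1.
Scaling by 4743 gives the particular solution (u, v) = (-1422900, 365211).
Shifting by a multiple of (1013, −260) keeps it a solution: u = -1422900 + 1405·1013 = 365, v = 365211 − 1405·260 = -89.
Indeed 260·365 + 1013·(-89) = 94900 − 90157 = 4743.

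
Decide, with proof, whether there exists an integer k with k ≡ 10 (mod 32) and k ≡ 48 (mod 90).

k = 138

Here gcd(32, 90) = 2, and both 10 and 48 leave remainder 0 mod 2, so the system is consistent.
Step through k = 10, 10 + 32, 10 + 2·32, …: the values 10, 42, 74, 106, 138 reduce mod 90 to 10, 42, 74, 16, 48. The value 138 hits 48.
Verify: 138 = 4·32 + 10 and 138 = 1·90 + 48. ✓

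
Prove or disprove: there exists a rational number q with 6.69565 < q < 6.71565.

Multiplying by 7: 7·6.69565 = 46.86955 and 7·6.71565 = 47.00955, so the integer 47 lies strictly between them.
Dividing back, 6.69565 < 47/7 < 6.71565, and 47/7 is rational.

q = 47/7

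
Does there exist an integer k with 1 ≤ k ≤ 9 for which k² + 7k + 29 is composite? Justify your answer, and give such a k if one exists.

The values for k = 1, 2, …, 9 are 37, 47, 59, 73, 89, 107, 127, 149, 173, and each of these is prime.
So no value in the range makes the expression composite.

There is no such integer k in that range.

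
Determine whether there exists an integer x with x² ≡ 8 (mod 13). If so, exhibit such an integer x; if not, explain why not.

There is no such integer.

Squares mod 13 repeat after x = 6 (as (−x)² = x²); for x = 0..6 they are 0, 1, 4, 9, 3, 12, 10.
The set of squares mod 13 is therefore {0, 1, 3, 4, 9, 10, 12}, which does not contain 8.
Hence no integer x has x² ≡ 8 (mod 13).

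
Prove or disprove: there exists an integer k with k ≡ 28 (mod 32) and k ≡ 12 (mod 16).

k = 28

The moduli are not coprime: gcd(32, 16) = 16. Compatibility requires 16 ∣ (12 − 28) = -16, which holds, so solutions exist.
The smallest candidate k = 28 works directly: 28 ≡ 12 (mod 16).
Verify: 28 = 0·32 + 28 and 28 = 1·16 + 12. ✓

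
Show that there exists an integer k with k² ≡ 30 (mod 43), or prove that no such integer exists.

Apply Euler's criterion with the prime 43: 30 is a quadratic residue iff 30^21 ≡ 1 (mod 43), and a non-residue iff it is ≡ −1.
Squaring successively (mod 43): 30^2 = 900 ≡ 40; 30^4 ≡ 40² = 1600 ≡ 9; 30^8 ≡ 9² = 81 ≡ 38; 30^16 ≡ 38² = 1444 ≡ 25.
Since 21 = 16 + 4 + 1, 30^21 ≡ 25 · 9 · 30; multiplying out mod 43: 25·9 = 225 ≡ 10, then 10·30 = 300 ≡ 42. Thus 30^21 ≡ 42 ≡ −1 (mod 43).
The value −1 means 30 is a non-residue modulo 43, so k² ≡ 30 (mod 43) is impossible.

No, no such integer exists.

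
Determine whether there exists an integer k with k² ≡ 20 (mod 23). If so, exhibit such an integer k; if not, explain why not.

No, no such integer exists.

23 is prime, so by Euler's criterion 20 is a square mod 23 iff 20^((23−1)/2) = 20^11 ≡ 1 (mod 23).
Repeated squaring mod 23: 20^2 = 400 ≡ 9; 20^4 ≡ 9² = 81 ≡ 12; 20^8 ≡ 12² = 144 ≡ 6.
Since 11 = 8 + 2 + 1, 20^11 ≡ 6 · 9 · 20; multiplying out mod 23: 6·9 = 54 ≡ 8, then 8·20 = 160 ≡ 22. Thus 20^11 ≡ 22 ≡ −1 (mod 23).
The value −1 means 20 is a non-residue modulo 23, so k² ≡ 20 (mod 23) is impossible.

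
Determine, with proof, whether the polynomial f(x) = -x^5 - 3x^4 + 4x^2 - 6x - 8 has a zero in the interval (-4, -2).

The endpoint values f(-4) = 336 and f(-2) = 4 are both positive. Claim: f(x) > 0 for every x in (-4, -2).
Shift to the endpoint -2: with x = -2 − u (0 < u < 2), one computes f(-2 − u) = u^5 + 7u^4 + 16u^3 + 12u^2 + 6u + 4.
All 6 nonzero coefficients of this polynomial in u are positive; hence for u > 0 the value is a sum of positive terms (the constant 4 among them).
Therefore f(x) > 0 throughout (-4, -2), and f has no zero there.

f has no root in that interval.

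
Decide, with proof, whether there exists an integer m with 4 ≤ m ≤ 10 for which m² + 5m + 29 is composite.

At m = 8: 8² + 5·8 + 29 = 133 = 7·19, which is composite.

m = 8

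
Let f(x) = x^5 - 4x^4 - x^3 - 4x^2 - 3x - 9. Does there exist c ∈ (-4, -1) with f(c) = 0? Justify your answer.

The endpoint values f(-4) = -2045 and f(-1) = -14 are both negative. Claim: f(x) < 0 for every x in (-4, -1).
Shift to the endpoint -1: with x = -1 − u (0 < u < 3), one computes f(-1 − u) = -u^5 - 9u^4 - 25u^3 - 35u^2 - 23u - 14.
The nonzero coefficients here are all negative, so for u > 0 every term is negative (or zero), and the constant term -14 is strictly negative.
Therefore f(x) < 0 throughout (-4, -1), and f has no zero there.

No.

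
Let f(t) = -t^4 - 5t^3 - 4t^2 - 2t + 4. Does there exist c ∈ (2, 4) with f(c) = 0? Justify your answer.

No.

The endpoint values f(2) = -72 and f(4) = -644 are both negative. Claim: f(t) < 0 for every t in (2, 4).
Shift to the endpoint 2: with t = 2 + u (0 < u < 2), one computes f(2 + u) = -u^4 - 13u^3 - 58u^2 - 110u - 72.
All 5 nonzero coefficients of this polynomial in u are negative; hence for u > 0 the value is a sum of negative terms (the constant -72 among them).
So f is strictly negative on (2, 4); no root exists in the interval.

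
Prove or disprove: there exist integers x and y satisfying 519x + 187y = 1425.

x = 113, y = -306

Since gcd(519, 187) = 1, every integer is an integer combination of 519 and 187.
Run the Euclidean algorithm on 519 and 187: 519 = 2·187 + 145, 187 = 1·145 + 42, 145 = 3·42 + 19, 42 = 2·19 + 4, 19 = 4·4 + 3, 4 = 1·3 + 1, 3 = 3·1 + 0.
Unwinding: 1 = 4 − 1·3 = 4 − (19 − 4·4) = −19 + 5·4 = −19 + 5·(42 − 2·19) = 5·42 − 11·19 = 5·42 − 11·(145 − 3·42) = −11·145 + 38·42 = −11·145 + 38·(187 − 1·145) = 38·187 − 49·145 = 38·187 − 49·(519 − 2·187) = −49·519 + 136·187, i.e. 519·(-49) + 187·136 = 1.
Multiplying through by 1425: x = (-49)·1425 = -69825, y = 136·1425 = 193800 is a solution.
Adding 374·187 to x and subtracting 374·519 from y gives the tidier solution (113, -306).
Check: 519·113 + 187·(-306) = 58647 − 57222 = 1425. ✓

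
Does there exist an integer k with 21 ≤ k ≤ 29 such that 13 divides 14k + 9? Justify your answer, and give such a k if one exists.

The values of 14k + 9 for k = 21, 22, …, 29 are 303, 317, 331, 345, 359, 373, 387, 401, 415; reduced mod 13 these are 4, 5, 6, 7, 8, 9, 10, 11, 12.
The residue 0 does not occur, so no k in [21, 29] makes 14k + 9 a multiple of 13.

No such integer k in that range exists.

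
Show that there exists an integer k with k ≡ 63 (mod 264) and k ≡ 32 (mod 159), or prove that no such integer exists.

No, no such integer exists.

Reduce both congruences modulo 3, which divides 264 and 159: they say k ≡ 63 (mod 3) and k ≡ 32 (mod 3).
But 63 mod 3 = 0 while 32 mod 3 = 2, a contradiction.
Therefore no such k exists.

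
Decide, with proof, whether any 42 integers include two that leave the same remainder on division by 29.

Yes, this is always true.

Each integer lies in one of the 29 residue classes modulo 29.
Placing 42 integers into 29 classes, some class receives at least two — say a and b.
That is, a and b leave the same remainder on division by 29, as claimed.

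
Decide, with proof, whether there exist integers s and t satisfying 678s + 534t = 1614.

Every value of 678s + 534t is a multiple of gcd(678, 534) = 6; since 6 ∣ 1614, solutions exist.
Dividing through by 6 reduces the equation to 113s + 89t = 269.
Dividing repeatedly: 113 = 1·89 + 24, 89 = 3·24 + 17, 24 = 1·17 + 7, 17 = 2·7 + 3, 7 = 2·3 + 1, 3 = 3·1 + 0.
Unwinding: 1 = 7 − 2·3 = 7 − 2·(17 − 2·7) = −2·17 + 5·7 = −2·17 + 5·(24 − 1·17) = 5·24 − 7·17 = 5·24 − 7·(89 − 3·24) = −7·89 + 26·24 = −7·89 + 26·(113 − 1·89) = 26·113 − 33·89, i.e. 113·26 + 89·(-33) = 1.
Multiplying through by 269: s = 26·269 = 6994, t = (-33)·269 = -8877 is a solution.
Subtracting 78·89 from s and adding 78·113 to t gives the tidier solution (52, -63).
Indeed 678·52 + 534·(-63) = 35256 − 33642 = 1614.

s = 52, t = -63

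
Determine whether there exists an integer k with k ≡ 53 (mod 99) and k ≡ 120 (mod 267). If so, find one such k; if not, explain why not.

Reduce both congruences modulo 3, which divides 99 and 267: they say k ≡ 53 (mod 3) and k ≡ 120 (mod 3).
However 53 ≡ 2 and 120 ≡ 0 (mod 3), and 2 ≠ 0.
Therefore no such k exists.

No, no such integer exists.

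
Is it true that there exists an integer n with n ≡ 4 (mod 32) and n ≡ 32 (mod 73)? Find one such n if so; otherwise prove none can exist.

n = 324

gcd(32, 73) = 1, so the Chinese Remainder Theorem guarantees exactly one residue class mod 2336 satisfying both.
Any solution of the first congruence is n = 4 + 32t; substituting into the second, 32t ≡ 32 − 4 ≡ 28 (mod 73).
To invert 32 modulo 73: 73 = 2·32 + 9, 32 = 3·9 + 5, 9 = 1·5 + 4, 5 = 1·4 + 1, 4 = 4·1 + 0, and unwinding, 1 = 5 − 1·4 = 5 − (9 − 1·5) = −9 + 2·5 = −9 + 2·(32 − 3·9) = 2·32 − 7·9 = 2·32 − 7·(73 − 2·32) = −7·73 + 16·32. Thus 32⁻¹ ≡ 16 (mod 73).
Therefore t ≡ 16·28 = 448 ≡ 10 (mod 73).
With t = 10: n = 4 + 32·10 = 324.
Check: 324 mod 32 = 4, 324 mod 73 = 32. ✓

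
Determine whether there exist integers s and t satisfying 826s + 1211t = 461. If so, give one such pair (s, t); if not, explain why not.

No such integers exist.

gcd(826, 1211) = 7, so every integer of the form 826s + 1211t is a multiple of 7.
But 461 = 7·65 + 6, so 7 ∤ 461.
So the equation is unsolvable over ℤ.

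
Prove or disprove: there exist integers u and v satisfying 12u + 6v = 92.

gcd(12, 6) = 6, so every integer of the form 12u + 6v is a multiple of 6.
But 92 = 6·15 + 2, so 6 ∤ 92.
Therefore 12u + 6v = 92 has no solution in integers.

No, no such integers exist.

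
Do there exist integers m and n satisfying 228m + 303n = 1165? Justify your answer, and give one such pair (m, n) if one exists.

gcd(228, 303) = 3, so every integer of the form 228m + 303n is a multiple of 3.
But 1165 is not a multiple of 3 (it leaves remainder 1).
So the equation is unsolvable over ℤ.

No, no such integers exist.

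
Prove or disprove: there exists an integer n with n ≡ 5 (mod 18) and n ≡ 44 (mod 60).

gcd(18, 60) = 6. If n ≡ 5 (mod 18) and n ≡ 44 (mod 60), then n ≡ 5 (mod 6) and n ≡ 44 (mod 6).
But 5 mod 6 = 5 while 44 mod 6 = 2, a contradiction.
Hence the system has no solution.

No such integer exists.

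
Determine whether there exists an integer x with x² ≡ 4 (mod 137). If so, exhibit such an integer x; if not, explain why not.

x = 2

Take x = 2. Then 2² = 4, and since 0 ≤ 4 < 137 this is already reduced: 2² ≡ 4 (mod 137).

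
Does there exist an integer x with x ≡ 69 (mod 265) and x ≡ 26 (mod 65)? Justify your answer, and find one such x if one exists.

gcd(265, 65) = 5. If x ≡ 69 (mod 265) and x ≡ 26 (mod 65), then x ≡ 69 (mod 5) and x ≡ 26 (mod 5).
But 69 mod 5 = 4 while 26 mod 5 = 1, a contradiction.
Therefore no such x exists.

No such integer exists.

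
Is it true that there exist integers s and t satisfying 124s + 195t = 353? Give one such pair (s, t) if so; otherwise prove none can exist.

124 and 195 are coprime, so 124s + 195t ranges over all of ℤ.
Dividing repeatedly: 195 = 1·124 + 71, 124 = 1·71 + 53, 71 = 1·53 + 18, 53 = 2·18 + 17, 18 = 1·17 + 1, 17 = 17·1 + 0.
Back-substituting, 1 = 18 − 1·17 = 18 − (53 − 2·18) = −53 + 3·18 = −53 + 3·(71 − 1·53) = 3·71 − 4·53 = 3·71 − 4·(124 − 1·71) = −4·124 + 7·71 = −4·124 + 7·(195 − 1·124) = 7·195 − 11·124; that is, 124·(-11) + 195·7 = 1.
Times 353: 124·(-3883) + 195·2471 = 353, so (-3883, 2471) solves it.
Shifting by a multiple of (195, −124) keeps it a solution: s = -3883 + 20·195 = 17, t = 2471 − 20·124 = -9.
Check: 124·17 + 195·(-9) = 2108 − 1755 = 353. ✓

s = 17, t = -9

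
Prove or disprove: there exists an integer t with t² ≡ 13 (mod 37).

37 is prime, so by Euler's criterion 13 is a square mod 37 iff 13^((37−1)/2) = 13^18 ≡ 1 (mod 37).
Repeated squaring mod 37: 13^2 = 169 ≡ 21; 13^4 ≡ 21² = 441 ≡ 34; 13^8 ≡ 34² = 1156 ≡ 9; 13^16 ≡ 9² = 81 ≡ 7.
Since 18 = 16 + 2, 13^18 ≡ 7 · 21; multiplying out mod 37: 7·21 = 147 ≡ 36. Thus 13^18 ≡ 36 ≡ −1 (mod 37).
By Euler's criterion 13 is a quadratic non-residue mod 37: no t satisfies t² ≡ 13 (mod 37).

No, no such integer exists.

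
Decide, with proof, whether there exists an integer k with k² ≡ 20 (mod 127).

No such integer exists.

Apply Euler's criterion with the prime 127: 20 is a quadratic residue iff 20^63 ≡ 1 (mod 127), and a non-residue iff it is ≡ −1.
Squaring successively (mod 127): 20^2 = 400 ≡ 19; 20^4 ≡ 19² = 361 ≡ 107; 20^8 ≡ 107² = 11449 ≡ 19; 20^16 ≡ 19² = 361 ≡ 107; 20^32 ≡ 107² = 11449 ≡ 19.
Since 63 = 32 + 16 + 8 + 4 + 2 + 1, 20^63 ≡ 19 · 107 · 19 · 107 · 19 · 20; multiplying out mod 127: 19·107 = 2033 ≡ 1, then 1·19 = 19 ≡ 19, then 19·107 = 2033 ≡ 1, then 1·19 = 19 ≡ 19, then 19·20 = 380 ≡ 126. Thus 20^63 ≡ 126 ≡ −1 (mod 127).
The value −1 means 20 is a non-residue modulo 127, so k² ≡ 20 (mod 127) is impossible.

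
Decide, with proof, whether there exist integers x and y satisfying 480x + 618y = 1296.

x = 13, y = -8

Every value of 480x + 618y is a multiple of gcd(480, 618) = 6; since 6 ∣ 1296, solutions exist.
Dividing through by 6 reduces the equation to 80x + 103y = 216.
Euclidean algorithm: 103 = 1·80 + 23, 80 = 3·23 + 11, 23 = 2·11 + 1, 11 = 11·1 + 0.
Working back up the chain: 1 = 23 − 2·11 = 23 − 2·(80 − 3·23) = −2·80 + 7·23 = −2·80 + 7·(103 − 1·80) = 7·103 − 9·80. So 80·(-9) + 103·7 = 1.
Times 216: 80·(-1944) + 103·1512 = 216, so (-1944, 1512) solves it.
Shifting by a multiple of (103, −80) keeps it a solution: x = -1944 + 19·103 = 13, y = 1512 − 19·80 = -8.
Indeed 480·13 + 618·(-8) = 6240 − 4944 = 1296.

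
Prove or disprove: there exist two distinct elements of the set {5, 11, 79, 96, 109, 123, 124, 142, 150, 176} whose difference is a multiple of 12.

Two integers differ by a multiple of 12 exactly when they have the same residue mod 12. The residues are 5↦5, 11↦11, 79↦7, 96↦0, 109↦1, 123↦3, 124↦4, 142↦10, 150↦6, 176↦8.
No residue repeats among the 10 elements, so no pair has difference ≡ 0 (mod 12).

There is no such pair.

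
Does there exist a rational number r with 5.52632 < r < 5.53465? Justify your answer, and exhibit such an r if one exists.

Scale by 15: the interval becomes (82.89480, 83.01975), which contains the integer 83.
Hence 83/15 is a rational number with 5.52632 < 83/15 < 5.53465.

r = 83/15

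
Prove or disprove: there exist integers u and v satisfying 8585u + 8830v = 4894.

No such integers exist.

Any value of 8585u + 8830v is a multiple of gcd(8585, 8830) = 5.
But 4894 is not a multiple of 5 (it leaves remainder 4).
Therefore 8585u + 8830v = 4894 has no solution in integers.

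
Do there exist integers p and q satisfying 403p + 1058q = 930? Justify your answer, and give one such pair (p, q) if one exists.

403 and 1058 are coprime, so 403p + 1058q ranges over all of ℤ.
Run the Euclidean algorithm on 1058 and 403: 1058 = 2·403 + 252, 403 = 1·252 + 151, 252 = 1·151 + 101, 151 = 1·101 + 50, 101 = 2·50 + 1, 50 = 50·1 + 0.
Back-substituting, 1 = 101 − 2·50 = 101 − 2·(151 − 1·101) = −2·151 + 3·101 = −2·151 + 3·(252 − 1·151) = 3·252 − 5·151 = 3·252 − 5·(403 − 1·252) = −5·403 + 8·252 = −5·403 + 8·(1058 − 2·403) = 8·1058 − 21·403; that is, 403·(-21) + 1058·8 = 1.
Times 930: 403·(-19530) + 1058·7440 = 930, so (-19530, 7440) solves it.
The general solution is p = -19530 + 1058k, q = 7440 − 403k; taking k = 19 gives the smaller pair p = 572, q = -217.
Indeed 403·572 + 1058·(-217) = 230516 − 229586 = 930.

p = 572, q = -217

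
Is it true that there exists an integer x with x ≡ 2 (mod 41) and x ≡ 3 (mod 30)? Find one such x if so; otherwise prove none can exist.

x = 453

The moduli 41 and 30 are coprime, so by the Chinese Remainder Theorem a unique solution modulo 1230 exists.
Any solution of the first congruence is x = 2 + 41t; substituting into the second, 41t ≡ 3 − 2 ≡ 1 (mod 30).
41 ≡ 11 (mod 30), so this reads 11t ≡ 1 (mod 30). Invert 11 mod 30 by the Euclidean algorithm: 30 = 2·11 + 8, 11 = 1·8 + 3, 8 = 2·3 + 2, 3 = 1·2 + 1, 2 = 2·1 + 0; back-substituting, 1 = 3 − 1·2 = 3 − (8 − 2·3) = −8 + 3·3 = −8 + 3·(11 − 1·8) = 3·11 − 4·8 = 3·11 − 4·(30 − 2·11) = −4·30 + 11·11. Hence 11·11 ≡ 1, so 11⁻¹ ≡ 11 (mod 30).
Therefore t ≡ 11·1 = 11 (mod 30).
Taking t = 11 gives x = 2 + 41·11 = 453.
Indeed 453 ≡ 2 (mod 41) and 453 ≡ 3 (mod 30).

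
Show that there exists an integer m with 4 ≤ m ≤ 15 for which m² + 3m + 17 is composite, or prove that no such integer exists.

m = 11

At m = 11: 11² + 3·11 + 17 = 171 = 3·57, which is composite.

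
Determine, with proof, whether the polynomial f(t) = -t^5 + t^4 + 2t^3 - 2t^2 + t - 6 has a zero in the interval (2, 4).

The endpoint values f(2) = -12 and f(4) = -674 are both negative. Claim: f(t) < 0 for every t in (2, 4).
Shift to the endpoint 2: with t = 2 + u (0 < u < 2), one computes f(2 + u) = -u^5 - 9u^4 - 30u^3 - 46u^2 - 31u - 12.
The nonzero coefficients here are all negative, so for u > 0 every term is negative (or zero), and the constant term -12 is strictly negative.
So f is strictly negative on (2, 4); no root exists in the interval.

f has no root in that interval.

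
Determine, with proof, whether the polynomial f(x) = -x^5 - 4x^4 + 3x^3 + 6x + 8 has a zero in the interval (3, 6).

f(3) = -460 and f(6) = -12268, both negative, so a sign-change argument is unavailable; we show f keeps this sign on the whole interval.
Shift to the endpoint 3: with x = 3 + u (0 < u < 3), one computes f(3 + u) = -u^5 - 19u^4 - 135u^3 - 459u^2 - 750u - 460.
The nonzero coefficients here are all negative, so for u > 0 every term is negative (or zero), and the constant term -460 is strictly negative.
Therefore f(x) < 0 throughout (3, 6), and f has no zero there.

No such root exists.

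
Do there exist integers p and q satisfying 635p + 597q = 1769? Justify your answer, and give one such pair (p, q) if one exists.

p = 565, q = -598

635 and 597 are coprime, so 635p + 597q ranges over all of ℤ.
Dividing repeatedly: 635 = 1·597 + 38, 597 = 15·38 + 27, 38 = 1·27 + 11, 27 = 2·11 + 5, 11 = 2·5 + 1, 5 = 5·1 + 0.
Unwinding: 1 = 11 − 2·5 = 11 − 2·(27 − 2·11) = −2·27 + 5·11 = −2·27 + 5·(38 − 1·27) = 5·38 − 7·27 = 5·38 − 7·(597 − 15·38) = −7·597 + 110·38 = −7·597 + 110·(635 − 1·597) = 110·635 − 117·597, i.e. 635·110 + 597·(-117) = 1.
Multiplying through by 1769: p = 110·1769 = 194590, q = (-117)·1769 = -206973 is a solution.
Shifting by a multiple of (597, −635) keeps it a solution: p = 194590 − 325·597 = 565, q = -206973 + 325·635 = -598.
Check: 635·565 + 597·(-598) = 358775 − 357006 = 1769. ✓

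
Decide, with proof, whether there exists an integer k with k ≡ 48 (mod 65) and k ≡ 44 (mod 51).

The moduli 65 and 51 are coprime, so by the Chinese Remainder Theorem a unique solution modulo 3315 exists.
Write k = 48 + 65t and require 48 + 65t ≡ 44 (mod 51), i.e. 65t ≡ 47 (mod 51).
65 ≡ 14 (mod 51), so this reads 14t ≡ 47 (mod 51). Invert 14 mod 51 by the Euclidean algorithm: 51 = 3·14 + 9, 14 = 1·9 + 5, 9 = 1·5 + 4, 5 = 1·4 + 1, 4 = 4·1 + 0; back-substituting, 1 = 5 − 1·4 = 5 − (9 − 1·5) = −9 + 2·5 = −9 + 2·(14 − 1·9) = 2·14 − 3·9 = 2·14 − 3·(51 − 3·14) = −3·51 + 11·14. Hence 14·11 ≡ 1, so 14⁻¹ ≡ 11 (mod 51).
Multiplying by 11: t ≡ 11·47 = 517 ≡ 7 (mod 51).
With t = 7: k = 48 + 65·7 = 503.
Check: 503 mod 65 = 48, 503 mod 51 = 44. ✓

k = 503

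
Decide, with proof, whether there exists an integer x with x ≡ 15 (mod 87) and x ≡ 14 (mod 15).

There is no such integer.

Both moduli are multiples of 3 = gcd(87, 15), so any solution would satisfy x ≡ 15 and x ≡ 14 modulo 3 simultaneously.
However 15 ≡ 0 and 14 ≡ 2 (mod 3), and 0 ≠ 2.
So no integer satisfies both congruences.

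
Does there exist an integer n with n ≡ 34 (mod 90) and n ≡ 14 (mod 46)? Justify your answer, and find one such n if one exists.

n = 934

Here gcd(90, 46) = 2, and both 34 and 14 leave remainder 0 mod 2, so the system is consistent.
Put n = 34 + 90t, so we need 90t ≡ 26 (mod 46), equivalently (divide by 2) 45t ≡ 13 (mod 23).
45 ≡ 22 (mod 23), so this reads 22t ≡ 13 (mod 23). Note 22·22 = 484 ≡ 1 (mod 23) (as 484 − 1 = 21·23), so 22⁻¹ ≡ 22.
Therefore t ≡ 22·13 = 286 ≡ 10 (mod 23).
Then n = 34 + 90·10 = 934.
Check: 934 mod 90 = 34, 934 mod 46 = 14. ✓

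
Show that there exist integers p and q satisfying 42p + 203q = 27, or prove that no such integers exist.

Any value of 42p + 203q is a multiple of gcd(42, 203) = 7.
But 27 is not a multiple of 7 (it leaves remainder 6).
Therefore 42p + 203q = 27 has no solution in integers.

No, no such integers exist.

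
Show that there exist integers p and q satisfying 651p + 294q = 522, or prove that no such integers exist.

Any value of 651p + 294q is a multiple of gcd(651, 294) = 21.
But 522 = 21·24 + 18, so 21 ∤ 522.
Hence no integers p, q satisfy the equation.

There are no such integers.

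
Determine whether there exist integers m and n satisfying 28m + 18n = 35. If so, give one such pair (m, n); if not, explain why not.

gcd(28, 18) = 2, so every integer of the form 28m + 18n is a multiple of 2.
But 35 = 2·17 + 1, so 2 ∤ 35.
Therefore 28m + 18n = 35 has no solution in integers.

No, no such integers exist.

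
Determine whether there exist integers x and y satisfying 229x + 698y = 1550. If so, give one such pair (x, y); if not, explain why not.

Since gcd(229, 698) = 1, every integer is an integer combination of 229 and 698.
Run the Euclidean algorithm on 698 and 229: 698 = 3·229 + 11, 229 = 20·11 + 9, 11 = 1·9 + 2, 9 = 4·2 + 1, 2 = 2·1 + 0.
Back-substituting, 1 = 9 − 4·2 = 9 − 4·(11 − 1·9) = −4·11 + 5·9 = −4·11 + 5·(229 − 20·11) = 5·229 − 104·11 = 5·229 − 104·(698 − 3·229) = −104·698 + 317·229; that is, 229·317 + 698·(-104) = 1.
Times 1550: 229·491350 + 698·(-161200) = 1550, so (491350, -161200) solves it.
Subtracting 703·698 from x and adding 703·229 to y gives the tidier solution (656, -213).
Check: 229·656 + 698·(-213) = 150224 − 148674 = 1550. ✓

x = 656, y = -213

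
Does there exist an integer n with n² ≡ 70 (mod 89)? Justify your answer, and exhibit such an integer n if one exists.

Apply Euler's criterion with the prime 89: 70 is a quadratic residue iff 70^44 ≡ 1 (mod 89), and a non-residue iff it is ≡ −1.
Squaring successively (mod 89): 70^2 = 4900 ≡ 5; 70^4 ≡ 5² = 25 ≡ 25; 70^8 ≡ 25² = 625 ≡ 2; 70^16 ≡ 2² = 4 ≡ 4; 70^32 ≡ 4² = 16 ≡ 16.
Since 44 = 32 + 8 + 4, 70^44 ≡ 16 · 2 · 25; multiplying out mod 89: 16·2 = 32 ≡ 32, then 32·25 = 800 ≡ 88. Thus 70^44 ≡ 88 ≡ −1 (mod 89).
The value −1 means 70 is a non-residue modulo 89, so n² ≡ 70 (mod 89) is impossible.

No such integer exists.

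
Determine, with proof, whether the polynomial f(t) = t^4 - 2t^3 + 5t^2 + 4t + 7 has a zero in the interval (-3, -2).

The endpoint values f(-3) = 175 and f(-2) = 51 are both positive. Claim: f(t) > 0 for every t in (-3, -2).
Substitute t = -2 − u, where 0 < u < 1 on the interval. Expanding, f(-2 − u) = u^4 + 10u^3 + 41u^2 + 72u + 51.
The nonzero coefficients here are all positive, so for u > 0 every term is positive (or zero), and the constant term 51 is strictly positive.
So f is strictly positive on (-3, -2); no root exists in the interval.

No such root exists.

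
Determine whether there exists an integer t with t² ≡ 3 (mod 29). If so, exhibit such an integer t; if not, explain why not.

29 is prime, so by Euler's criterion 3 is a square mod 29 iff 3^((29−1)/2) = 3^14 ≡ 1 (mod 29).
Repeated squaring mod 29: 3^2 = 9 ≡ 9; 3^4 ≡ 9² = 81 ≡ 23; 3^8 ≡ 23² = 529 ≡ 7.
Since 14 = 8 + 4 + 2, 3^14 ≡ 7 · 23 · 9; multiplying out mod 29: 7·23 = 161 ≡ 16, then 16·9 = 144 ≡ 28. Thus 3^14 ≡ 28 ≡ −1 (mod 29).
By Euler's criterion 3 is a quadratic non-residue mod 29: no t satisfies t² ≡ 3 (mod 29).

No such integer exists.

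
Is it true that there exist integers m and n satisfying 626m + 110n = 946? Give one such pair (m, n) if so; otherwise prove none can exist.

m = 11, n = -54

gcd(626, 110) = 2, and 2 divides 946, so integer solutions exist.
Dividing through by 2 reduces the equation to 313m + 55n = 473.
Euclidean algorithm: 313 = 5·55 + 38, 55 = 1·38 + 17, 38 = 2·17 + 4, 17 = 4·4 + 1, 4 = 4·1 + 0.
Working back up the chain: 1 = 17 − 4·4 = 17 − 4·(38 − 2·17) = −4·38 + 9·17 = −4·38 + 9·(55 − 1·38) = 9·55 − 13·38 = 9·55 − 13·(313 − 5·55) = −13·313 + 74·55. So 313·(-13) + 55·74 = 1.
Times 473: 313·(-6149) + 55·35002 = 473, so (-6149, 35002) solves it.
Adding 112·55 to m and subtracting 112·313 from n gives the tidier solution (11, -54).
Indeed 626·11 + 110·(-54) = 6886 − 5940 = 946.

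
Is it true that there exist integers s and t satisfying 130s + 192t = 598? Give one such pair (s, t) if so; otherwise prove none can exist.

gcd(130, 192) = 2, and 2 divides 598, so integer solutions exist.
Dividing through by 2 reduces the equation to 65s + 96t = 299.
Dividing repeatedly: 96 = 1·65 + 31, 65 = 2·31 + 3, 31 = 10·3 + 1, 3 = 3·1 + 0.
Working back up the chain: 1 = 31 − 10·3 = 31 − 10·(65 − 2·31) = −10·65 + 21·31 = −10·65 + 21·(96 − 1·65) = 21·96 − 31·65. So 65·(-31) + 96·21 = 1.
Multiplying through by 299: s = (-31)·299 = -9269, t = 21·299 = 6279 is a solution.
Shifting by a multiple of (96, −65) keeps it a solution: s = -9269 + 97·96 = 43, t = 6279 − 97·65 = -26.
Indeed 130·43 + 192·(-26) = 5590 − 4992 = 598.

s = 43, t = -26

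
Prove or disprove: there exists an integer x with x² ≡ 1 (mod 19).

x = 18

x = 18 works: 18² = 324, and 324 − 1 = 323 = 17·19.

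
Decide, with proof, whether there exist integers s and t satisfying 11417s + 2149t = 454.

There are no such integers.

Both 11417 and 2149 are divisible by gcd(11417, 2149) = 7, hence so is any combination 11417s + 2149t.
However 454 leaves remainder 6 on division by 7.
So the equation is unsolvable over ℤ.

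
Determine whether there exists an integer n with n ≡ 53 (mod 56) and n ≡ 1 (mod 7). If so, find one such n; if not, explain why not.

No, no such integer exists.

gcd(56, 7) = 7. If n ≡ 53 (mod 56) and n ≡ 1 (mod 7), then n ≡ 53 (mod 7) and n ≡ 1 (mod 7).
But 53 mod 7 = 4 while 1 mod 7 = 1, a contradiction.
So no integer satisfies both congruences.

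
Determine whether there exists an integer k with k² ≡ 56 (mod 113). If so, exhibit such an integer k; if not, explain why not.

k = 100 works: 100² = 10000, and 10000 − 56 = 9944 = 88·113.

k = 100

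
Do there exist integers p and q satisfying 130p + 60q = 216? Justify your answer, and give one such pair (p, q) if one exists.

gcd(130, 60) = 10, so every integer of the form 130p + 60q is a multiple of 10.
But 216 = 10·21 + 6, so 10 ∤ 216.
So the equation is unsolvable over ℤ.

There are no such integers.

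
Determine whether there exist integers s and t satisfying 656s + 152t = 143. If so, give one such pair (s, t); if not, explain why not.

Both 656 and 152 are divisible by gcd(656, 152) = 8, hence so is any combination 656s + 152t.
However 143 leaves remainder 7 on division by 8.
Hence no integers s, t satisfy the equation.

No, no such integers exist.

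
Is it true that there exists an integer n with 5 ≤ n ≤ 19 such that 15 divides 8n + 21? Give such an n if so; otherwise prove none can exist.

At n = 18 we get 8·18 + 21 = 165, and 165 = 15·11.

n = 18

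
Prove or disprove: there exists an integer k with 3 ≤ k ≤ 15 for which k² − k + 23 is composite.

k = 9

At k = 9: 9² − 9 + 23 = 95 = 5·19, which is composite.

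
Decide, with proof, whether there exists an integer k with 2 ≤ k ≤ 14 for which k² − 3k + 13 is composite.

At k = 13: 13² − 3·13 + 13 = 143 = 11·13, which is composite.

k = 13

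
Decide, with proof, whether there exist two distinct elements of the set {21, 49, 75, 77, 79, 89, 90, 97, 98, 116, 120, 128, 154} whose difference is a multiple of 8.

Yes: 21 and 77.

Both 21 and 77 leave remainder 5 on division by 8; their difference 56 = 7·8 is a multiple of 8.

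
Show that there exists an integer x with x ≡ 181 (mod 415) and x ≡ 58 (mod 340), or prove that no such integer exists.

Both moduli are multiples of 5 = gcd(415, 340), so any solution would satisfy x ≡ 181 and x ≡ 58 modulo 5 simultaneously.
However 181 ≡ 1 and 58 ≡ 3 (mod 5), and 1 ≠ 3.
So no integer satisfies both congruences.

No, no such integer exists.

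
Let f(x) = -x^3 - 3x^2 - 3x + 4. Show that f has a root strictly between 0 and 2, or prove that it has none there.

f(0) = 4 and f(2) = -22, which have opposite signs.
f is continuous everywhere (it is a polynomial), in particular on [0, 2].
By the Intermediate Value Theorem, f takes the value 0 somewhere in the open interval.

Such a root exists.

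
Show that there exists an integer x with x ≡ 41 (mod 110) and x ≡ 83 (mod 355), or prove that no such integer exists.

Reduce both congruences modulo 5, which divides 110 and 355: they say x ≡ 41 (mod 5) and x ≡ 83 (mod 5).
However 41 ≡ 1 and 83 ≡ 3 (mod 5), and 1 ≠ 3.
Therefore no such x exists.

No such integer exists.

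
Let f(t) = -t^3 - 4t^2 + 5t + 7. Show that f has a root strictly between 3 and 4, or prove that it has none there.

The endpoint values f(3) = -41 and f(4) = -101 are both negative. Claim: f(t) < 0 for every t in (3, 4).
Substitute t = 3 + u, where 0 < u < 1 on the interval. Expanding, f(3 + u) = -u^3 - 13u^2 - 46u - 41.
All 4 nonzero coefficients of this polynomial in u are negative; hence for u > 0 the value is a sum of negative terms (the constant -41 among them).
So f is strictly negative on (3, 4); no root exists in the interval.

f has no root in that interval.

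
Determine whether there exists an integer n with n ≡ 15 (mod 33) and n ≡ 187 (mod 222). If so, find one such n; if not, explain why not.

No, no such integer exists.

Reduce both congruences modulo 3, which divides 33 and 222: they say n ≡ 15 (mod 3) and n ≡ 187 (mod 3).
These are incompatible: 15 − 187 = -172 is not divisible by 3.
Hence the system has no solution.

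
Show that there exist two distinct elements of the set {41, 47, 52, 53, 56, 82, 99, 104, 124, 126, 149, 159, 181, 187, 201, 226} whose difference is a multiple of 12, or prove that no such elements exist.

41 and 53 are such a pair.

Reduce each element mod 12: 41↦5, 47↦11, 52↦4, 53↦5, 56↦8, 82↦10, 99↦3, 104↦8, 124↦4, 126↦6, 149↦5, 159↦3, 181↦1, 187↦7, 201↦9, 226↦10. The residue 5 repeats (at 41 and 53), and 53 − 41 = 12 = 1·12.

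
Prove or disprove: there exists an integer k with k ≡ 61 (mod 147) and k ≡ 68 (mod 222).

There is no such integer.

Both moduli are multiples of 3 = gcd(147, 222), so any solution would satisfy k ≡ 61 and k ≡ 68 modulo 3 simultaneously.
But 61 mod 3 = 1 while 68 mod 3 = 2, a contradiction.
Hence the system has no solution.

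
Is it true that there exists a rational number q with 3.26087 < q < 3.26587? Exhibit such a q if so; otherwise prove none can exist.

Scale by 19: the interval becomes (61.95653, 62.05153), which contains the integer 62.
Hence 62/19 is a rational number with 3.26087 < 62/19 < 3.26587.

q = 62/19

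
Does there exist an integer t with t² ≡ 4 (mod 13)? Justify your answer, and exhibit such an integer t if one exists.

t = 11

t = 11 works: 11² = 121, and 121 − 4 = 117 = 9·13.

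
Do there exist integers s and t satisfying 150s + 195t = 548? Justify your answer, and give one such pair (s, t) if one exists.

gcd(150, 195) = 15, so every integer of the form 150s + 195t is a multiple of 15.
However 548 leaves remainder 8 on division by 15.
Hence no integers s, t satisfy the equation.

No, no such integers exist.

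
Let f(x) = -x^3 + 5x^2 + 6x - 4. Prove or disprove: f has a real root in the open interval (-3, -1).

f(-3) = 50 and f(-1) = -4, which have opposite signs.
f is continuous everywhere (it is a polynomial), in particular on [-3, -1].
By the Intermediate Value Theorem f must vanish at some point of (-3, -1).

Yes, f has a root in the interval.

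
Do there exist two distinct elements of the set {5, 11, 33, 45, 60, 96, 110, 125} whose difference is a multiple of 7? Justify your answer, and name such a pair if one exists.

Reduce each element mod 7: 5↦5, 11↦4, 33↦5, 45↦3, 60↦4, 96↦5, 110↦5, 125↦6. The residue 5 repeats (at 5 and 33), and 33 − 5 = 28 = 4·7.

5 and 33 are such a pair.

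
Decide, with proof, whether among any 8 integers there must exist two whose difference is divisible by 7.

Partition the integers by their residue mod 7; there are 7 classes.
With 8 integers and only 7 classes, the pigeonhole principle forces two of them, say a and b, into the same class.
Their difference a − b is then a multiple of 7.

Yes, this is always true.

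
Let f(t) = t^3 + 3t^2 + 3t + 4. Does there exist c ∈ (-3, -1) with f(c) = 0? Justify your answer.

f(-3) = -5 and f(-1) = 3, which have opposite signs.
f is continuous everywhere (it is a polynomial), in particular on [-3, -1].
By the Intermediate Value Theorem, f takes the value 0 somewhere in the open interval.

Yes, f has a root in the interval.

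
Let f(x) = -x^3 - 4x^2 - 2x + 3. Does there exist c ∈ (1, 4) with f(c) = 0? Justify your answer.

f has no root in that interval.

f(1) = -4 and f(4) = -133, both negative, so a sign-change argument is unavailable; we show f keeps this sign on the whole interval.
Substitute x = 1 + u, where 0 < u < 3 on the interval. Expanding, f(1 + u) = -u^3 - 7u^2 - 13u - 4.
The nonzero coefficients here are all negative, so for u > 0 every term is negative (or zero), and the constant term -4 is strictly negative.
So f is strictly negative on (1, 4); no root exists in the interval.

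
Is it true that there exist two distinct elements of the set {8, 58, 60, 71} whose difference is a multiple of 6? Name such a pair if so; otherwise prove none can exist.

Residues mod 6: 8↦2, 58↦4, 60↦0, 71↦5.
No residue repeats among the 4 elements, so no pair has difference ≡ 0 (mod 6).

There is no such pair.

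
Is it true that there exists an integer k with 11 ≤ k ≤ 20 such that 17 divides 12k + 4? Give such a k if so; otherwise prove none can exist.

At k = 11 we get 12·11 + 4 = 136, and 136 = 17·8.

k = 11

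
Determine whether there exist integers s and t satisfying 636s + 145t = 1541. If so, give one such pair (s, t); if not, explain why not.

636 and 145 are coprime, so 636s + 145t ranges over all of ℤ.
Dividing repeatedly: 636 = 4·145 + 56, 145 = 2·56 + 33, 56 = 1·33 + 23, 33 = 1·23 + 10, 23 = 2·10 + 3, 10 = 3·3 + 1, 3 = 3·1 + 0.
Working back up the chain: 1 = 10 − 3·3 = 10 − 3·(23 − 2·10) = −3·23 + 7·10 = −3·23 + 7·(33 − 1·23) = 7·33 − 10·23 = 7·33 − 10·(56 − 1·33) = −10·56 + 17·33 = −10·56 + 17·(145 − 2·56) = 17·145 − 44·56 = 17·145 − 44·(636 − 4·145) = −44·636 + 193·145. So 636·(-44) + 145·193 = 1.
Multiplying through by 1541: s = (-44)·1541 = -67804, t = 193·1541 = 297413 is a solution.
Shifting by a multiple of (145, −636) keeps it a solution: s = -67804 + 468·145 = 56, t = 297413 − 468·636 = -235.
Check: 636·56 + 145·(-235) = 35616 − 34075 = 1541. ✓

s = 56, t = -235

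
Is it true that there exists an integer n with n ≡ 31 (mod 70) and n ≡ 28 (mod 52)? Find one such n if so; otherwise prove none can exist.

gcd(70, 52) = 2. If n ≡ 31 (mod 70) and n ≡ 28 (mod 52), then n ≡ 31 (mod 2) and n ≡ 28 (mod 2).
However 31 ≡ 1 and 28 ≡ 0 (mod 2), and 1 ≠ 0.
So no integer satisfies both congruences.

No such integer exists.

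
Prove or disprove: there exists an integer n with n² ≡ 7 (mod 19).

n = 8

Take n = 8. Then 8² = 64 = 3·19 + 7, so 8² ≡ 7 (mod 19).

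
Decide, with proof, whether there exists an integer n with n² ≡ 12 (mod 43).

Apply Euler's criterion with the prime 43: 12 is a quadratic residue iff 12^21 ≡ 1 (mod 43), and a non-residue iff it is ≡ −1.
Repeated squaring mod 43: 12^2 = 144 ≡ 15; 12^4 ≡ 15² = 225 ≡ 10; 12^8 ≡ 10² = 100 ≡ 14; 12^16 ≡ 14² = 196 ≡ 24.
Since 21 = 16 + 4 + 1, 12^21 ≡ 24 · 10 · 12; multiplying out mod 43: 24·10 = 240 ≡ 25, then 25·12 = 300 ≡ 42. Thus 12^21 ≡ 42 ≡ −1 (mod 43).
The value −1 means 12 is a non-residue modulo 43, so n² ≡ 12 (mod 43) is impossible.

No such integer exists.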